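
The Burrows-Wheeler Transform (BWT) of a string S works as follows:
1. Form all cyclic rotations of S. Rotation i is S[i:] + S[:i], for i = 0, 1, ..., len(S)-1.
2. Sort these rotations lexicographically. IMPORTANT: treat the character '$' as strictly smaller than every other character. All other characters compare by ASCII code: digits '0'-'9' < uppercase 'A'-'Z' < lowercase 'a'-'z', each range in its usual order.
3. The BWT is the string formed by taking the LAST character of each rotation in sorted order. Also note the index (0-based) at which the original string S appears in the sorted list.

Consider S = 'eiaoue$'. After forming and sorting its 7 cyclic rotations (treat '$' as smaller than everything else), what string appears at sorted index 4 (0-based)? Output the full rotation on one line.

All 7 rotations (rotation i = S[i:]+S[:i]):
  rot[0] = eiaoue$
  rot[1] = iaoue$e
  rot[2] = aoue$ei
  rot[3] = oue$eia
  rot[4] = ue$eiao
  rot[5] = e$eiaou
  rot[6] = $eiaoue
Sorted (with $ < everything):
  sorted[0] = $eiaoue
  sorted[1] = aoue$ei
  sorted[2] = e$eiaou
  sorted[3] = eiaoue$
  sorted[4] = iaoue$e
  sorted[5] = oue$eia
  sorted[6] = ue$eiao
sorted[4] = iaoue$e

Answer: iaoue$e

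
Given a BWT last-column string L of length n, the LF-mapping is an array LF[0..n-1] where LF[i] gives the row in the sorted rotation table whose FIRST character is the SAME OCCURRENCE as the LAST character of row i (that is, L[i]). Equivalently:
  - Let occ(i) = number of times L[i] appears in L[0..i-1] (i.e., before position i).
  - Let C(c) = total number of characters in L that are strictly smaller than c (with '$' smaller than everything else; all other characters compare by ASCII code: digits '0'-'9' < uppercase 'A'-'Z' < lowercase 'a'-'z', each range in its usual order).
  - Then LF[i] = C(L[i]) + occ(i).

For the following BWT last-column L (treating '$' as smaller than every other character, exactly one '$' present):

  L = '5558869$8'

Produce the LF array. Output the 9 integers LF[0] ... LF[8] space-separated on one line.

Char counts: '$':1, '5':3, '6':1, '8':3, '9':1
C (first-col start): C('$')=0, C('5')=1, C('6')=4, C('8')=5, C('9')=8
L[0]='5': occ=0, LF[0]=C('5')+0=1+0=1
L[1]='5': occ=1, LF[1]=C('5')+1=1+1=2
L[2]='5': occ=2, LF[2]=C('5')+2=1+2=3
L[3]='8': occ=0, LF[3]=C('8')+0=5+0=5
L[4]='8': occ=1, LF[4]=C('8')+1=5+1=6
L[5]='6': occ=0, LF[5]=C('6')+0=4+0=4
L[6]='9': occ=0, LF[6]=C('9')+0=8+0=8
L[7]='$': occ=0, LF[7]=C('$')+0=0+0=0
L[8]='8': occ=2, LF[8]=C('8')+2=5+2=7

Answer: 1 2 3 5 6 4 8 0 7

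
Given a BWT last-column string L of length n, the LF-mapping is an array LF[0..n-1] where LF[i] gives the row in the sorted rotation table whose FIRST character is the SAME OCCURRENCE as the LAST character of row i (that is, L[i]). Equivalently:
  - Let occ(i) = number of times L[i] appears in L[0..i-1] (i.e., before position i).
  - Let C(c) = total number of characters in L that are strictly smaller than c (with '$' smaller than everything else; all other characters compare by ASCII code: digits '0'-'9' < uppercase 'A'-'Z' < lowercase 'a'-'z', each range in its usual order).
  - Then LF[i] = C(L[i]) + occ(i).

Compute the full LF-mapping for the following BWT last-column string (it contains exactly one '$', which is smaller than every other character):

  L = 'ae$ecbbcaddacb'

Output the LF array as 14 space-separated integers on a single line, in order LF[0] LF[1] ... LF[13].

Char counts: '$':1, 'a':3, 'b':3, 'c':3, 'd':2, 'e':2
C (first-col start): C('$')=0, C('a')=1, C('b')=4, C('c')=7, C('d')=10, C('e')=12
L[0]='a': occ=0, LF[0]=C('a')+0=1+0=1
L[1]='e': occ=0, LF[1]=C('e')+0=12+0=12
L[2]='$': occ=0, LF[2]=C('$')+0=0+0=0
L[3]='e': occ=1, LF[3]=C('e')+1=12+1=13
L[4]='c': occ=0, LF[4]=C('c')+0=7+0=7
L[5]='b': occ=0, LF[5]=C('b')+0=4+0=4
L[6]='b': occ=1, LF[6]=C('b')+1=4+1=5
L[7]='c': occ=1, LF[7]=C('c')+1=7+1=8
L[8]='a': occ=1, LF[8]=C('a')+1=1+1=2
L[9]='d': occ=0, LF[9]=C('d')+0=10+0=10
L[10]='d': occ=1, LF[10]=C('d')+1=10+1=11
L[11]='a': occ=2, LF[11]=C('a')+2=1+2=3
L[12]='c': occ=2, LF[12]=C('c')+2=7+2=9
L[13]='b': occ=2, LF[13]=C('b')+2=4+2=6

Answer: 1 12 0 13 7 4 5 8 2 10 11 3 9 6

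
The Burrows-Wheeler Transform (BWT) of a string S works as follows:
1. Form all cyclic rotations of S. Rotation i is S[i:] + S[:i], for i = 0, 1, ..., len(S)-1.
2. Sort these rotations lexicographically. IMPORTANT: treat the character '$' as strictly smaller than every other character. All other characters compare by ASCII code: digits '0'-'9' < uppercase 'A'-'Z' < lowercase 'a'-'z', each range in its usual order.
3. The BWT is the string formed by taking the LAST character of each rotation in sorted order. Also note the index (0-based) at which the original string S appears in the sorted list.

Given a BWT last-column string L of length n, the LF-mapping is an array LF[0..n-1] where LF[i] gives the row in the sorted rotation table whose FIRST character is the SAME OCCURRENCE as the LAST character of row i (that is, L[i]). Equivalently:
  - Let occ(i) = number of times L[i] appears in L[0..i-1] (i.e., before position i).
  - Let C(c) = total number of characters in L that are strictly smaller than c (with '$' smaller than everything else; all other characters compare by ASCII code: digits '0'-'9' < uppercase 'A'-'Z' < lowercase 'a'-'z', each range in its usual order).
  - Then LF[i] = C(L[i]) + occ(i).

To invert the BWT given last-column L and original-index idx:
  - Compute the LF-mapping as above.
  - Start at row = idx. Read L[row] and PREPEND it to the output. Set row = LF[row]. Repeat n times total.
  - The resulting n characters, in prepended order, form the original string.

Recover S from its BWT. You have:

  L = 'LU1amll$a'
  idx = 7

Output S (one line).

Answer: llamaU1L$

Derivation:
LF mapping: 2 3 1 4 8 6 7 0 5
Walk LF starting at row 7, prepending L[row]:
  step 1: row=7, L[7]='$', prepend. Next row=LF[7]=0
  step 2: row=0, L[0]='L', prepend. Next row=LF[0]=2
  step 3: row=2, L[2]='1', prepend. Next row=LF[2]=1
  step 4: row=1, L[1]='U', prepend. Next row=LF[1]=3
  step 5: row=3, L[3]='a', prepend. Next row=LF[3]=4
  step 6: row=4, L[4]='m', prepend. Next row=LF[4]=8
  step 7: row=8, L[8]='a', prepend. Next row=LF[8]=5
  step 8: row=5, L[5]='l', prepend. Next row=LF[5]=6
  step 9: row=6, L[6]='l', prepend. Next row=LF[6]=7
Reversed output: llamaU1L$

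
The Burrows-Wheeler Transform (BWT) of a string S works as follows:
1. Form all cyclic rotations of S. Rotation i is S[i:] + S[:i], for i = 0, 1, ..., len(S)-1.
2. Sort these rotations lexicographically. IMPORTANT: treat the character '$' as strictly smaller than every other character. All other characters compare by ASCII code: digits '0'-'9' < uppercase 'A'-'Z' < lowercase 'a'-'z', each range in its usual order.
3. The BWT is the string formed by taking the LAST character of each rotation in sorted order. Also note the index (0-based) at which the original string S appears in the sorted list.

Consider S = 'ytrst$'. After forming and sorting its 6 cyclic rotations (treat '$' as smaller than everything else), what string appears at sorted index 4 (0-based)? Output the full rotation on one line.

All 6 rotations (rotation i = S[i:]+S[:i]):
  rot[0] = ytrst$
  rot[1] = trst$y
  rot[2] = rst$yt
  rot[3] = st$ytr
  rot[4] = t$ytrs
  rot[5] = $ytrst
Sorted (with $ < everything):
  sorted[0] = $ytrst
  sorted[1] = rst$yt
  sorted[2] = st$ytr
  sorted[3] = t$ytrs
  sorted[4] = trst$y
  sorted[5] = ytrst$
sorted[4] = trst$y

Answer: trst$y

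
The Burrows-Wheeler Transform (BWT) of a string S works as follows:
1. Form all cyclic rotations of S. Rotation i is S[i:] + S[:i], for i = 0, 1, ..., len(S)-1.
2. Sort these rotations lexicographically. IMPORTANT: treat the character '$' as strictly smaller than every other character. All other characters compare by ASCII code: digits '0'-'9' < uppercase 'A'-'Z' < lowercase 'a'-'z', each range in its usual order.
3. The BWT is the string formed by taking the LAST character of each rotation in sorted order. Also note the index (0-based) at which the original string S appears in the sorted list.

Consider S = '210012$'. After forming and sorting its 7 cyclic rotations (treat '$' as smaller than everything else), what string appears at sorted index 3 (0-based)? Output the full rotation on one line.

All 7 rotations (rotation i = S[i:]+S[:i]):
  rot[0] = 210012$
  rot[1] = 10012$2
  rot[2] = 0012$21
  rot[3] = 012$210
  rot[4] = 12$2100
  rot[5] = 2$21001
  rot[6] = $210012
Sorted (with $ < everything):
  sorted[0] = $210012
  sorted[1] = 0012$21
  sorted[2] = 012$210
  sorted[3] = 10012$2
  sorted[4] = 12$2100
  sorted[5] = 2$21001
  sorted[6] = 210012$
sorted[3] = 10012$2

Answer: 10012$2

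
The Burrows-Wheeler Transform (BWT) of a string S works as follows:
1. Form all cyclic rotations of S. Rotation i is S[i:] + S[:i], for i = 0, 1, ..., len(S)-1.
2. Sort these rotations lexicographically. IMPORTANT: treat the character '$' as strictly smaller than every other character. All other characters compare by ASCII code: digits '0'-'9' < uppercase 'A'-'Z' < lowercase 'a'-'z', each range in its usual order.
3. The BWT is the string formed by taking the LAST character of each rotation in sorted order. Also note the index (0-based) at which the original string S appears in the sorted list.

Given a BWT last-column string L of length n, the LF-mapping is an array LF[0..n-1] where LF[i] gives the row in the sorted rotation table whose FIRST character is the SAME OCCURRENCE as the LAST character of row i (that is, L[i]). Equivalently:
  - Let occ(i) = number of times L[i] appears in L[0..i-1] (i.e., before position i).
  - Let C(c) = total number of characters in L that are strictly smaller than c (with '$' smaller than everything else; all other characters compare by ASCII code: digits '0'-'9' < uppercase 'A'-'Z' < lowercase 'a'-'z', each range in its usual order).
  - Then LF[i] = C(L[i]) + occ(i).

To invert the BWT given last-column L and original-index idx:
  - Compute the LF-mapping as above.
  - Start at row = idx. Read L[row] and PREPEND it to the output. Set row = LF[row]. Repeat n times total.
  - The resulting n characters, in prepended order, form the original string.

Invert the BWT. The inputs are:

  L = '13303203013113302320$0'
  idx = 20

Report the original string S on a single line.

Answer: 330011203231230300331$

Derivation:
LF mapping: 7 14 15 1 16 11 2 17 3 8 18 9 10 19 20 4 12 21 13 5 0 6
Walk LF starting at row 20, prepending L[row]:
  step 1: row=20, L[20]='$', prepend. Next row=LF[20]=0
  step 2: row=0, L[0]='1', prepend. Next row=LF[0]=7
  step 3: row=7, L[7]='3', prepend. Next row=LF[7]=17
  step 4: row=17, L[17]='3', prepend. Next row=LF[17]=21
  step 5: row=21, L[21]='0', prepend. Next row=LF[21]=6
  step 6: row=6, L[6]='0', prepend. Next row=LF[6]=2
  step 7: row=2, L[2]='3', prepend. Next row=LF[2]=15
  step 8: row=15, L[15]='0', prepend. Next row=LF[15]=4
  step 9: row=4, L[4]='3', prepend. Next row=LF[4]=16
  step 10: row=16, L[16]='2', prepend. Next row=LF[16]=12
  step 11: row=12, L[12]='1', prepend. Next row=LF[12]=10
  step 12: row=10, L[10]='3', prepend. Next row=LF[10]=18
  step 13: row=18, L[18]='2', prepend. Next row=LF[18]=13
  step 14: row=13, L[13]='3', prepend. Next row=LF[13]=19
  step 15: row=19, L[19]='0', prepend. Next row=LF[19]=5
  step 16: row=5, L[5]='2', prepend. Next row=LF[5]=11
  step 17: row=11, L[11]='1', prepend. Next row=LF[11]=9
  step 18: row=9, L[9]='1', prepend. Next row=LF[9]=8
  step 19: row=8, L[8]='0', prepend. Next row=LF[8]=3
  step 20: row=3, L[3]='0', prepend. Next row=LF[3]=1
  step 21: row=1, L[1]='3', prepend. Next row=LF[1]=14
  step 22: row=14, L[14]='3', prepend. Next row=LF[14]=20
Reversed output: 330011203231230300331$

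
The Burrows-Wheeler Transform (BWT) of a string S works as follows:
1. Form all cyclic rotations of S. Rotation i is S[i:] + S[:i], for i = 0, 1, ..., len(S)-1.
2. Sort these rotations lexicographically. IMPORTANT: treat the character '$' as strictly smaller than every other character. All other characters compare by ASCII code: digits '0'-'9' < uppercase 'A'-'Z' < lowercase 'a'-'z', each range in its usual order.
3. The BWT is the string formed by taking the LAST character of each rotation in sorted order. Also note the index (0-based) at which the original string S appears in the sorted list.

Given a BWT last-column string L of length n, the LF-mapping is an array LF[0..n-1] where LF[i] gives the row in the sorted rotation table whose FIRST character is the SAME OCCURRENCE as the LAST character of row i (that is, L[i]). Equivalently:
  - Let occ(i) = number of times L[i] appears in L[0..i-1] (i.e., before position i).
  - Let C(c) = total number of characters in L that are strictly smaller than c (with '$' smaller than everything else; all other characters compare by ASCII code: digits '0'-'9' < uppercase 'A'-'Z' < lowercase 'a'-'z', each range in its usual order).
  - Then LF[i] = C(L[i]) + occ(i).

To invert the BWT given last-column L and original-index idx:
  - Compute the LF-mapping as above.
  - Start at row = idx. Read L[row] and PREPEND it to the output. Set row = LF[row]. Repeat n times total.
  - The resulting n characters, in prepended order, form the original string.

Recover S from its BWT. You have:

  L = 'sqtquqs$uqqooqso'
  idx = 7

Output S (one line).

LF mapping: 10 4 13 5 14 6 11 0 15 7 8 1 2 9 12 3
Walk LF starting at row 7, prepending L[row]:
  step 1: row=7, L[7]='$', prepend. Next row=LF[7]=0
  step 2: row=0, L[0]='s', prepend. Next row=LF[0]=10
  step 3: row=10, L[10]='q', prepend. Next row=LF[10]=8
  step 4: row=8, L[8]='u', prepend. Next row=LF[8]=15
  step 5: row=15, L[15]='o', prepend. Next row=LF[15]=3
  step 6: row=3, L[3]='q', prepend. Next row=LF[3]=5
  step 7: row=5, L[5]='q', prepend. Next row=LF[5]=6
  step 8: row=6, L[6]='s', prepend. Next row=LF[6]=11
  step 9: row=11, L[11]='o', prepend. Next row=LF[11]=1
  step 10: row=1, L[1]='q', prepend. Next row=LF[1]=4
  step 11: row=4, L[4]='u', prepend. Next row=LF[4]=14
  step 12: row=14, L[14]='s', prepend. Next row=LF[14]=12
  step 13: row=12, L[12]='o', prepend. Next row=LF[12]=2
  step 14: row=2, L[2]='t', prepend. Next row=LF[2]=13
  step 15: row=13, L[13]='q', prepend. Next row=LF[13]=9
  step 16: row=9, L[9]='q', prepend. Next row=LF[9]=7
Reversed output: qqtosuqosqqouqs$

Answer: qqtosuqosqqouqs$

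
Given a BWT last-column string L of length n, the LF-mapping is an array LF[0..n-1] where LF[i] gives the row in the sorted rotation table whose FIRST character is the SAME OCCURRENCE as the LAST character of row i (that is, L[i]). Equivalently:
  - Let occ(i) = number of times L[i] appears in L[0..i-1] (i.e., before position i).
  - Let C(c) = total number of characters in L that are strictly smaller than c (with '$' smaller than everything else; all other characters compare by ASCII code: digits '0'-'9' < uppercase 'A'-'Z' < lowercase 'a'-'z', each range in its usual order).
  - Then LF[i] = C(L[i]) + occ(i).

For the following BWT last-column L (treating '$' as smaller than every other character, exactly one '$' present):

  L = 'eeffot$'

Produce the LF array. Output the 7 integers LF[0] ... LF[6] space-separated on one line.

Answer: 1 2 3 4 5 6 0

Derivation:
Char counts: '$':1, 'e':2, 'f':2, 'o':1, 't':1
C (first-col start): C('$')=0, C('e')=1, C('f')=3, C('o')=5, C('t')=6
L[0]='e': occ=0, LF[0]=C('e')+0=1+0=1
L[1]='e': occ=1, LF[1]=C('e')+1=1+1=2
L[2]='f': occ=0, LF[2]=C('f')+0=3+0=3
L[3]='f': occ=1, LF[3]=C('f')+1=3+1=4
L[4]='o': occ=0, LF[4]=C('o')+0=5+0=5
L[5]='t': occ=0, LF[5]=C('t')+0=6+0=6
L[6]='$': occ=0, LF[6]=C('$')+0=0+0=0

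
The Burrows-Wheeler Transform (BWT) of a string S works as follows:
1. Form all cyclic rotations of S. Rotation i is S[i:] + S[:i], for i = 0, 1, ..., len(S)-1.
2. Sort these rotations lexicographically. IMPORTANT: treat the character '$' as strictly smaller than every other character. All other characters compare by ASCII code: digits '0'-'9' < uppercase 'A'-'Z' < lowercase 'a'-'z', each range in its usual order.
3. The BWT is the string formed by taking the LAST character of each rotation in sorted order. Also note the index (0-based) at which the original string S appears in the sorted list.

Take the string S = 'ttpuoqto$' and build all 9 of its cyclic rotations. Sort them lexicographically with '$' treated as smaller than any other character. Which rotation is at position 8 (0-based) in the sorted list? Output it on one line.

Answer: uoqto$ttp

Derivation:
All 9 rotations (rotation i = S[i:]+S[:i]):
  rot[0] = ttpuoqto$
  rot[1] = tpuoqto$t
  rot[2] = puoqto$tt
  rot[3] = uoqto$ttp
  rot[4] = oqto$ttpu
  rot[5] = qto$ttpuo
  rot[6] = to$ttpuoq
  rot[7] = o$ttpuoqt
  rot[8] = $ttpuoqto
Sorted (with $ < everything):
  sorted[0] = $ttpuoqto
  sorted[1] = o$ttpuoqt
  sorted[2] = oqto$ttpu
  sorted[3] = puoqto$tt
  sorted[4] = qto$ttpuo
  sorted[5] = to$ttpuoq
  sorted[6] = tpuoqto$t
  sorted[7] = ttpuoqto$
  sorted[8] = uoqto$ttp
sorted[8] = uoqto$ttp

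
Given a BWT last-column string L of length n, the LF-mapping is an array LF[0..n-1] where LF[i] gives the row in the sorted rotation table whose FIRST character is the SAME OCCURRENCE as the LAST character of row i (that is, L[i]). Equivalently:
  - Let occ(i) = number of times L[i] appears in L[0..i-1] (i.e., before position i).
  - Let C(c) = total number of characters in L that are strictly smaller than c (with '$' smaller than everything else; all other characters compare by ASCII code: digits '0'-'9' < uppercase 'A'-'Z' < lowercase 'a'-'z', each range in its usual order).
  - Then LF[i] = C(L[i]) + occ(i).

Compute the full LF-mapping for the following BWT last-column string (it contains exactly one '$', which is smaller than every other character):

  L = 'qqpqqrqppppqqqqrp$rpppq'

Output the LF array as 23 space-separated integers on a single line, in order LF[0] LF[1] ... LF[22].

Answer: 10 11 1 12 13 20 14 2 3 4 5 15 16 17 18 21 6 0 22 7 8 9 19

Derivation:
Char counts: '$':1, 'p':9, 'q':10, 'r':3
C (first-col start): C('$')=0, C('p')=1, C('q')=10, C('r')=20
L[0]='q': occ=0, LF[0]=C('q')+0=10+0=10
L[1]='q': occ=1, LF[1]=C('q')+1=10+1=11
L[2]='p': occ=0, LF[2]=C('p')+0=1+0=1
L[3]='q': occ=2, LF[3]=C('q')+2=10+2=12
L[4]='q': occ=3, LF[4]=C('q')+3=10+3=13
L[5]='r': occ=0, LF[5]=C('r')+0=20+0=20
L[6]='q': occ=4, LF[6]=C('q')+4=10+4=14
L[7]='p': occ=1, LF[7]=C('p')+1=1+1=2
L[8]='p': occ=2, LF[8]=C('p')+2=1+2=3
L[9]='p': occ=3, LF[9]=C('p')+3=1+3=4
L[10]='p': occ=4, LF[10]=C('p')+4=1+4=5
L[11]='q': occ=5, LF[11]=C('q')+5=10+5=15
L[12]='q': occ=6, LF[12]=C('q')+6=10+6=16
L[13]='q': occ=7, LF[13]=C('q')+7=10+7=17
L[14]='q': occ=8, LF[14]=C('q')+8=10+8=18
L[15]='r': occ=1, LF[15]=C('r')+1=20+1=21
L[16]='p': occ=5, LF[16]=C('p')+5=1+5=6
L[17]='$': occ=0, LF[17]=C('$')+0=0+0=0
L[18]='r': occ=2, LF[18]=C('r')+2=20+2=22
L[19]='p': occ=6, LF[19]=C('p')+6=1+6=7
L[20]='p': occ=7, LF[20]=C('p')+7=1+7=8
L[21]='p': occ=8, LF[21]=C('p')+8=1+8=9
L[22]='q': occ=9, LF[22]=C('q')+9=10+9=19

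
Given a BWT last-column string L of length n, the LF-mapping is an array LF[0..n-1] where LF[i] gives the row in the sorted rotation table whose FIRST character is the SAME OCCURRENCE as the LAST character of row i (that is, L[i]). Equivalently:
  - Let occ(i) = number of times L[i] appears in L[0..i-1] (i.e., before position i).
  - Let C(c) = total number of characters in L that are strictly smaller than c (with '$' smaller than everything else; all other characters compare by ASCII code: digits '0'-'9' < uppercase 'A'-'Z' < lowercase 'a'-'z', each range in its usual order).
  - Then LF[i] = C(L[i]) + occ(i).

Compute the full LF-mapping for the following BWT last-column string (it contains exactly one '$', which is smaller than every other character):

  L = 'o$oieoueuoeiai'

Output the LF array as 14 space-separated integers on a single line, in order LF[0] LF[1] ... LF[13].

Answer: 8 0 9 5 2 10 12 3 13 11 4 6 1 7

Derivation:
Char counts: '$':1, 'a':1, 'e':3, 'i':3, 'o':4, 'u':2
C (first-col start): C('$')=0, C('a')=1, C('e')=2, C('i')=5, C('o')=8, C('u')=12
L[0]='o': occ=0, LF[0]=C('o')+0=8+0=8
L[1]='$': occ=0, LF[1]=C('$')+0=0+0=0
L[2]='o': occ=1, LF[2]=C('o')+1=8+1=9
L[3]='i': occ=0, LF[3]=C('i')+0=5+0=5
L[4]='e': occ=0, LF[4]=C('e')+0=2+0=2
L[5]='o': occ=2, LF[5]=C('o')+2=8+2=10
L[6]='u': occ=0, LF[6]=C('u')+0=12+0=12
L[7]='e': occ=1, LF[7]=C('e')+1=2+1=3
L[8]='u': occ=1, LF[8]=C('u')+1=12+1=13
L[9]='o': occ=3, LF[9]=C('o')+3=8+3=11
L[10]='e': occ=2, LF[10]=C('e')+2=2+2=4
L[11]='i': occ=1, LF[11]=C('i')+1=5+1=6
L[12]='a': occ=0, LF[12]=C('a')+0=1+0=1
L[13]='i': occ=2, LF[13]=C('i')+2=5+2=7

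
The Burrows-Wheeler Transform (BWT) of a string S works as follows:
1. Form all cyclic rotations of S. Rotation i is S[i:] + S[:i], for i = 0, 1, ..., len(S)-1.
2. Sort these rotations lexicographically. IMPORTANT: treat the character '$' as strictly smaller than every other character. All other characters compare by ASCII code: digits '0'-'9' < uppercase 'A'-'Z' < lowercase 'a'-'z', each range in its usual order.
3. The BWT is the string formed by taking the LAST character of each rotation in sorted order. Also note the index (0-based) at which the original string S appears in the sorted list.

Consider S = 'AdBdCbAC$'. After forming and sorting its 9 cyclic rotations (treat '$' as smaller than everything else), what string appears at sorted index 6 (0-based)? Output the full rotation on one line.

Answer: bAC$AdBdC

Derivation:
All 9 rotations (rotation i = S[i:]+S[:i]):
  rot[0] = AdBdCbAC$
  rot[1] = dBdCbAC$A
  rot[2] = BdCbAC$Ad
  rot[3] = dCbAC$AdB
  rot[4] = CbAC$AdBd
  rot[5] = bAC$AdBdC
  rot[6] = AC$AdBdCb
  rot[7] = C$AdBdCbA
  rot[8] = $AdBdCbAC
Sorted (with $ < everything):
  sorted[0] = $AdBdCbAC
  sorted[1] = AC$AdBdCb
  sorted[2] = AdBdCbAC$
  sorted[3] = BdCbAC$Ad
  sorted[4] = C$AdBdCbA
  sorted[5] = CbAC$AdBd
  sorted[6] = bAC$AdBdC
  sorted[7] = dBdCbAC$A
  sorted[8] = dCbAC$AdB
sorted[6] = bAC$AdBdC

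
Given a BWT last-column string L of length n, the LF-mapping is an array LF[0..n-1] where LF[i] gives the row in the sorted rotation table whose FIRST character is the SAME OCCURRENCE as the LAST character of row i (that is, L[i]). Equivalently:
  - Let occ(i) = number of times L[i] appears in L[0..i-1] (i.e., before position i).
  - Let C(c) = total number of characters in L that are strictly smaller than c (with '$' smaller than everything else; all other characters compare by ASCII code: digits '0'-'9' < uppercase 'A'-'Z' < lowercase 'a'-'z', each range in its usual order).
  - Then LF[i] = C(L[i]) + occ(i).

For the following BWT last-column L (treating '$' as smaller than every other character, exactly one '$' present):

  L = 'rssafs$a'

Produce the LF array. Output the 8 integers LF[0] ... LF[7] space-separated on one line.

Char counts: '$':1, 'a':2, 'f':1, 'r':1, 's':3
C (first-col start): C('$')=0, C('a')=1, C('f')=3, C('r')=4, C('s')=5
L[0]='r': occ=0, LF[0]=C('r')+0=4+0=4
L[1]='s': occ=0, LF[1]=C('s')+0=5+0=5
L[2]='s': occ=1, LF[2]=C('s')+1=5+1=6
L[3]='a': occ=0, LF[3]=C('a')+0=1+0=1
L[4]='f': occ=0, LF[4]=C('f')+0=3+0=3
L[5]='s': occ=2, LF[5]=C('s')+2=5+2=7
L[6]='$': occ=0, LF[6]=C('$')+0=0+0=0
L[7]='a': occ=1, LF[7]=C('a')+1=1+1=2

Answer: 4 5 6 1 3 7 0 2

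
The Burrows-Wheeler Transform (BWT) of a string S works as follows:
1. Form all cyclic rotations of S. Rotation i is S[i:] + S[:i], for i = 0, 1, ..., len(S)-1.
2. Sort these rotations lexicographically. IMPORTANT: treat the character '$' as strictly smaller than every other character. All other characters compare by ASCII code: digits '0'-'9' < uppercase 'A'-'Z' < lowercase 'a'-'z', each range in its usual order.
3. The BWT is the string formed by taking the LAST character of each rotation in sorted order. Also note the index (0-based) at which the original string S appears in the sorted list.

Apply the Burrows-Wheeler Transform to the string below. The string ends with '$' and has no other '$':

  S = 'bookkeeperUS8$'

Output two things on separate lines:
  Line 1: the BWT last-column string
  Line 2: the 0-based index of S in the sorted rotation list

Answer: 8SUr$kepkoobee
4

Derivation:
All 14 rotations (rotation i = S[i:]+S[:i]):
  rot[0] = bookkeeperUS8$
  rot[1] = ookkeeperUS8$b
  rot[2] = okkeeperUS8$bo
  rot[3] = kkeeperUS8$boo
  rot[4] = keeperUS8$book
  rot[5] = eeperUS8$bookk
  rot[6] = eperUS8$bookke
  rot[7] = perUS8$bookkee
  rot[8] = erUS8$bookkeep
  rot[9] = rUS8$bookkeepe
  rot[10] = US8$bookkeeper
  rot[11] = S8$bookkeeperU
  rot[12] = 8$bookkeeperUS
  rot[13] = $bookkeeperUS8
Sorted (with $ < everything):
  sorted[0] = $bookkeeperUS8  (last char: '8')
  sorted[1] = 8$bookkeeperUS  (last char: 'S')
  sorted[2] = S8$bookkeeperU  (last char: 'U')
  sorted[3] = US8$bookkeeper  (last char: 'r')
  sorted[4] = bookkeeperUS8$  (last char: '$')
  sorted[5] = eeperUS8$bookk  (last char: 'k')
  sorted[6] = eperUS8$bookke  (last char: 'e')
  sorted[7] = erUS8$bookkeep  (last char: 'p')
  sorted[8] = keeperUS8$book  (last char: 'k')
  sorted[9] = kkeeperUS8$boo  (last char: 'o')
  sorted[10] = okkeeperUS8$bo  (last char: 'o')
  sorted[11] = ookkeeperUS8$b  (last char: 'b')
  sorted[12] = perUS8$bookkee  (last char: 'e')
  sorted[13] = rUS8$bookkeepe  (last char: 'e')
Last column: 8SUr$kepkoobee
Original string S is at sorted index 4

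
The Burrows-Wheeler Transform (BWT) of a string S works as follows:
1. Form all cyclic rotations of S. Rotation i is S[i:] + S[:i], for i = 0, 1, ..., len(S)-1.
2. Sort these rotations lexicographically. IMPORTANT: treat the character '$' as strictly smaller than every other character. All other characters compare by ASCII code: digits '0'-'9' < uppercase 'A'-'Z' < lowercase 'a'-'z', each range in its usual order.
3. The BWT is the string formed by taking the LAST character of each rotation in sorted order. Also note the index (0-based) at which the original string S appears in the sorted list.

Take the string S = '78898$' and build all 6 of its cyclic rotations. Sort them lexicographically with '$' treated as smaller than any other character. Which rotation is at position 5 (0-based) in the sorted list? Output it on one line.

Answer: 98$788

Derivation:
All 6 rotations (rotation i = S[i:]+S[:i]):
  rot[0] = 78898$
  rot[1] = 8898$7
  rot[2] = 898$78
  rot[3] = 98$788
  rot[4] = 8$7889
  rot[5] = $78898
Sorted (with $ < everything):
  sorted[0] = $78898
  sorted[1] = 78898$
  sorted[2] = 8$7889
  sorted[3] = 8898$7
  sorted[4] = 898$78
  sorted[5] = 98$788
sorted[5] = 98$788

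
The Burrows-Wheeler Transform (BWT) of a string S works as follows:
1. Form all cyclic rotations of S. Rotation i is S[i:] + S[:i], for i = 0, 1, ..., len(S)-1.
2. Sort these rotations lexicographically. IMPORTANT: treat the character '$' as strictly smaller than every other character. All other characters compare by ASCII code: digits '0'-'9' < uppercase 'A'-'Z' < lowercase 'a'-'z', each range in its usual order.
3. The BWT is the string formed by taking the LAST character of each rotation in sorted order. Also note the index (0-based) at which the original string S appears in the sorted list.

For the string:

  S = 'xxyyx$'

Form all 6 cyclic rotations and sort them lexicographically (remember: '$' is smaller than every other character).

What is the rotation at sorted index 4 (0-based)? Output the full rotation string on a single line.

Answer: yx$xxy

Derivation:
All 6 rotations (rotation i = S[i:]+S[:i]):
  rot[0] = xxyyx$
  rot[1] = xyyx$x
  rot[2] = yyx$xx
  rot[3] = yx$xxy
  rot[4] = x$xxyy
  rot[5] = $xxyyx
Sorted (with $ < everything):
  sorted[0] = $xxyyx
  sorted[1] = x$xxyy
  sorted[2] = xxyyx$
  sorted[3] = xyyx$x
  sorted[4] = yx$xxy
  sorted[5] = yyx$xx
sorted[4] = yx$xxy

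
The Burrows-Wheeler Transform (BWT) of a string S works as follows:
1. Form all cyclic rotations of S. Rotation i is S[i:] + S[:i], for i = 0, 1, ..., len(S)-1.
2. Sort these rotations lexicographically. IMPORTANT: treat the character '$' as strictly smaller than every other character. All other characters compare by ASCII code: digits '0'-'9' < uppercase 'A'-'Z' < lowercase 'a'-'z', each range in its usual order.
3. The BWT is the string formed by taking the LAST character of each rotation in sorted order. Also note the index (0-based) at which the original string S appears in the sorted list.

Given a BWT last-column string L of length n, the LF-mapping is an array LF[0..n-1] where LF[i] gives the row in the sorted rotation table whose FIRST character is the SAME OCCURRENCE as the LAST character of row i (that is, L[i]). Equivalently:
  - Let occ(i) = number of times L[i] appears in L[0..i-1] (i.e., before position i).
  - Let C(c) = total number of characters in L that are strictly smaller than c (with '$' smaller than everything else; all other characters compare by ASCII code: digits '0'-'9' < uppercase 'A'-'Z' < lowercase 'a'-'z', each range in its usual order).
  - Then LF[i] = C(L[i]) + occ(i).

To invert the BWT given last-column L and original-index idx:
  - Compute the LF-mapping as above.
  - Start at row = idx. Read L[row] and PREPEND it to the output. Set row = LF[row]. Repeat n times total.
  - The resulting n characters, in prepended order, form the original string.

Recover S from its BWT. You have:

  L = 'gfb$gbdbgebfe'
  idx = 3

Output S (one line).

LF mapping: 10 8 1 0 11 2 5 3 12 6 4 9 7
Walk LF starting at row 3, prepending L[row]:
  step 1: row=3, L[3]='$', prepend. Next row=LF[3]=0
  step 2: row=0, L[0]='g', prepend. Next row=LF[0]=10
  step 3: row=10, L[10]='b', prepend. Next row=LF[10]=4
  step 4: row=4, L[4]='g', prepend. Next row=LF[4]=11
  step 5: row=11, L[11]='f', prepend. Next row=LF[11]=9
  step 6: row=9, L[9]='e', prepend. Next row=LF[9]=6
  step 7: row=6, L[6]='d', prepend. Next row=LF[6]=5
  step 8: row=5, L[5]='b', prepend. Next row=LF[5]=2
  step 9: row=2, L[2]='b', prepend. Next row=LF[2]=1
  step 10: row=1, L[1]='f', prepend. Next row=LF[1]=8
  step 11: row=8, L[8]='g', prepend. Next row=LF[8]=12
  step 12: row=12, L[12]='e', prepend. Next row=LF[12]=7
  step 13: row=7, L[7]='b', prepend. Next row=LF[7]=3
Reversed output: begfbbdefgbg$

Answer: begfbbdefgbg$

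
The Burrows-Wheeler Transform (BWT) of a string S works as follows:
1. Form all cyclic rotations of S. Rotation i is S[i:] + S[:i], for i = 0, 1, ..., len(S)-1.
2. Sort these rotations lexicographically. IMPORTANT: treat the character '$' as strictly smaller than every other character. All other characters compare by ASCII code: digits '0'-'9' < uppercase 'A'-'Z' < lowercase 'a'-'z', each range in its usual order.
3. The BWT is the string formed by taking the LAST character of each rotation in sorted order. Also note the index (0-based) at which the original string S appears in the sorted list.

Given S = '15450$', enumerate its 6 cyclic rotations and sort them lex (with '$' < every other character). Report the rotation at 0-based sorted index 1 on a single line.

All 6 rotations (rotation i = S[i:]+S[:i]):
  rot[0] = 15450$
  rot[1] = 5450$1
  rot[2] = 450$15
  rot[3] = 50$154
  rot[4] = 0$1545
  rot[5] = $15450
Sorted (with $ < everything):
  sorted[0] = $15450
  sorted[1] = 0$1545
  sorted[2] = 15450$
  sorted[3] = 450$15
  sorted[4] = 50$154
  sorted[5] = 5450$1
sorted[1] = 0$1545

Answer: 0$1545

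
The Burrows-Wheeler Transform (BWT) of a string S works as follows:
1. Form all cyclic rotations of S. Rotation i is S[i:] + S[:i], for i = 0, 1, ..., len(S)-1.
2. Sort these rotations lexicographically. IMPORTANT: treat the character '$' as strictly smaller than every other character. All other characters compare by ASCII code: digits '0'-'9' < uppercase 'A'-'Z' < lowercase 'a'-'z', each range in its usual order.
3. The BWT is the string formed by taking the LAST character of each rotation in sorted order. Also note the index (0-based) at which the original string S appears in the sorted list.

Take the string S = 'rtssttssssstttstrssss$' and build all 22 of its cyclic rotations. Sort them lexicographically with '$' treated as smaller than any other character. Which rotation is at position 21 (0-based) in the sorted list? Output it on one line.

All 22 rotations (rotation i = S[i:]+S[:i]):
  rot[0] = rtssttssssstttstrssss$
  rot[1] = tssttssssstttstrssss$r
  rot[2] = ssttssssstttstrssss$rt
  rot[3] = sttssssstttstrssss$rts
  rot[4] = ttssssstttstrssss$rtss
  rot[5] = tssssstttstrssss$rtsst
  rot[6] = ssssstttstrssss$rtsstt
  rot[7] = sssstttstrssss$rtsstts
  rot[8] = ssstttstrssss$rtssttss
  rot[9] = sstttstrssss$rtssttsss
  rot[10] = stttstrssss$rtssttssss
  rot[11] = tttstrssss$rtssttsssss
  rot[12] = ttstrssss$rtssttssssst
  rot[13] = tstrssss$rtssttssssstt
  rot[14] = strssss$rtssttsssssttt
  rot[15] = trssss$rtssttsssssttts
  rot[16] = rssss$rtssttssssstttst
  rot[17] = ssss$rtssttssssstttstr
  rot[18] = sss$rtssttssssstttstrs
  rot[19] = ss$rtssttssssstttstrss
  rot[20] = s$rtssttssssstttstrsss
  rot[21] = $rtssttssssstttstrssss
Sorted (with $ < everything):
  sorted[0] = $rtssttssssstttstrssss
  sorted[1] = rssss$rtssttssssstttst
  sorted[2] = rtssttssssstttstrssss$
  sorted[3] = s$rtssttssssstttstrsss
  sorted[4] = ss$rtssttssssstttstrss
  sorted[5] = sss$rtssttssssstttstrs
  sorted[6] = ssss$rtssttssssstttstr
  sorted[7] = ssssstttstrssss$rtsstt
  sorted[8] = sssstttstrssss$rtsstts
  sorted[9] = ssstttstrssss$rtssttss
  sorted[10] = ssttssssstttstrssss$rt
  sorted[11] = sstttstrssss$rtssttsss
  sorted[12] = strssss$rtssttsssssttt
  sorted[13] = sttssssstttstrssss$rts
  sorted[14] = stttstrssss$rtssttssss
  sorted[15] = trssss$rtssttsssssttts
  sorted[16] = tssssstttstrssss$rtsst
  sorted[17] = tssttssssstttstrssss$r
  sorted[18] = tstrssss$rtssttssssstt
  sorted[19] = ttssssstttstrssss$rtss
  sorted[20] = ttstrssss$rtssttssssst
  sorted[21] = tttstrssss$rtssttsssss
sorted[21] = tttstrssss$rtssttsssss

Answer: tttstrssss$rtssttsssss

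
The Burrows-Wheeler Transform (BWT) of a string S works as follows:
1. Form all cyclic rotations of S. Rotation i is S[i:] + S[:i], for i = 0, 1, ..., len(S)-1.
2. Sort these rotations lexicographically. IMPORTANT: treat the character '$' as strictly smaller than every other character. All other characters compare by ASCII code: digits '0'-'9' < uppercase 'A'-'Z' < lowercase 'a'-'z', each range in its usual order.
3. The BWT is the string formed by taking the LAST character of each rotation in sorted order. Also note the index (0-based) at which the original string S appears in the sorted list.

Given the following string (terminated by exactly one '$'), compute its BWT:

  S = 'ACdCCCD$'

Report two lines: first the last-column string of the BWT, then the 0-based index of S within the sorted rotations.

All 8 rotations (rotation i = S[i:]+S[:i]):
  rot[0] = ACdCCCD$
  rot[1] = CdCCCD$A
  rot[2] = dCCCD$AC
  rot[3] = CCCD$ACd
  rot[4] = CCD$ACdC
  rot[5] = CD$ACdCC
  rot[6] = D$ACdCCC
  rot[7] = $ACdCCCD
Sorted (with $ < everything):
  sorted[0] = $ACdCCCD  (last char: 'D')
  sorted[1] = ACdCCCD$  (last char: '$')
  sorted[2] = CCCD$ACd  (last char: 'd')
  sorted[3] = CCD$ACdC  (last char: 'C')
  sorted[4] = CD$ACdCC  (last char: 'C')
  sorted[5] = CdCCCD$A  (last char: 'A')
  sorted[6] = D$ACdCCC  (last char: 'C')
  sorted[7] = dCCCD$AC  (last char: 'C')
Last column: D$dCCACC
Original string S is at sorted index 1

Answer: D$dCCACC
1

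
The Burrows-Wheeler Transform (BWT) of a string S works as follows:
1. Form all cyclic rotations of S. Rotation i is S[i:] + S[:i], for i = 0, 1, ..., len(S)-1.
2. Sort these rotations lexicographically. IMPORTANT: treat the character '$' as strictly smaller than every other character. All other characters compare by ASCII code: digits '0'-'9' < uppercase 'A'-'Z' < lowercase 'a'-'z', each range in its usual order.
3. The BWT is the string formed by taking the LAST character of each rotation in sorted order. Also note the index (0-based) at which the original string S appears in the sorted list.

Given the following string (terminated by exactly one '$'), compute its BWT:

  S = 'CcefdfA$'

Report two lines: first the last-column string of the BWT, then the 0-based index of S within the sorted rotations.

All 8 rotations (rotation i = S[i:]+S[:i]):
  rot[0] = CcefdfA$
  rot[1] = cefdfA$C
  rot[2] = efdfA$Cc
  rot[3] = fdfA$Cce
  rot[4] = dfA$Ccef
  rot[5] = fA$Ccefd
  rot[6] = A$Ccefdf
  rot[7] = $CcefdfA
Sorted (with $ < everything):
  sorted[0] = $CcefdfA  (last char: 'A')
  sorted[1] = A$Ccefdf  (last char: 'f')
  sorted[2] = CcefdfA$  (last char: '$')
  sorted[3] = cefdfA$C  (last char: 'C')
  sorted[4] = dfA$Ccef  (last char: 'f')
  sorted[5] = efdfA$Cc  (last char: 'c')
  sorted[6] = fA$Ccefd  (last char: 'd')
  sorted[7] = fdfA$Cce  (last char: 'e')
Last column: Af$Cfcde
Original string S is at sorted index 2

Answer: Af$Cfcde
2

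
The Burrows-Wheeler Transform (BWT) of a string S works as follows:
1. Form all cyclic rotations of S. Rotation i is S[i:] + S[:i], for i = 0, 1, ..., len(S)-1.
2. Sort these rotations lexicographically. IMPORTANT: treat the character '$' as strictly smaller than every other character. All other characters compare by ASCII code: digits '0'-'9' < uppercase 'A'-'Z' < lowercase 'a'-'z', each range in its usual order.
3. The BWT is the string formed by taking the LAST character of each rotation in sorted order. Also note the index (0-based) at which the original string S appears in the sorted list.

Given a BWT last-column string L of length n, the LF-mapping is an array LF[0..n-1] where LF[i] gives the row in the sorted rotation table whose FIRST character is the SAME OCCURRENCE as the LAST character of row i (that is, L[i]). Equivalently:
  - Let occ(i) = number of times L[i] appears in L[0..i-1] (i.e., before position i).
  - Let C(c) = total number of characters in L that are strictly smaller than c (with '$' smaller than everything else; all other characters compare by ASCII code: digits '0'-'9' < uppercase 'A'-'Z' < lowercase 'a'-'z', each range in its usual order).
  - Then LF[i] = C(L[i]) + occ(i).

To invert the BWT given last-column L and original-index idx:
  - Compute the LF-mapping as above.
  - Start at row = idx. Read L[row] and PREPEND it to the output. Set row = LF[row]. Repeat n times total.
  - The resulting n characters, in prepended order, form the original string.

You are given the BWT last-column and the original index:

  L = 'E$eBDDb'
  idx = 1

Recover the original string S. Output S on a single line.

LF mapping: 4 0 6 1 2 3 5
Walk LF starting at row 1, prepending L[row]:
  step 1: row=1, L[1]='$', prepend. Next row=LF[1]=0
  step 2: row=0, L[0]='E', prepend. Next row=LF[0]=4
  step 3: row=4, L[4]='D', prepend. Next row=LF[4]=2
  step 4: row=2, L[2]='e', prepend. Next row=LF[2]=6
  step 5: row=6, L[6]='b', prepend. Next row=LF[6]=5
  step 6: row=5, L[5]='D', prepend. Next row=LF[5]=3
  step 7: row=3, L[3]='B', prepend. Next row=LF[3]=1
Reversed output: BDbeDE$

Answer: BDbeDE$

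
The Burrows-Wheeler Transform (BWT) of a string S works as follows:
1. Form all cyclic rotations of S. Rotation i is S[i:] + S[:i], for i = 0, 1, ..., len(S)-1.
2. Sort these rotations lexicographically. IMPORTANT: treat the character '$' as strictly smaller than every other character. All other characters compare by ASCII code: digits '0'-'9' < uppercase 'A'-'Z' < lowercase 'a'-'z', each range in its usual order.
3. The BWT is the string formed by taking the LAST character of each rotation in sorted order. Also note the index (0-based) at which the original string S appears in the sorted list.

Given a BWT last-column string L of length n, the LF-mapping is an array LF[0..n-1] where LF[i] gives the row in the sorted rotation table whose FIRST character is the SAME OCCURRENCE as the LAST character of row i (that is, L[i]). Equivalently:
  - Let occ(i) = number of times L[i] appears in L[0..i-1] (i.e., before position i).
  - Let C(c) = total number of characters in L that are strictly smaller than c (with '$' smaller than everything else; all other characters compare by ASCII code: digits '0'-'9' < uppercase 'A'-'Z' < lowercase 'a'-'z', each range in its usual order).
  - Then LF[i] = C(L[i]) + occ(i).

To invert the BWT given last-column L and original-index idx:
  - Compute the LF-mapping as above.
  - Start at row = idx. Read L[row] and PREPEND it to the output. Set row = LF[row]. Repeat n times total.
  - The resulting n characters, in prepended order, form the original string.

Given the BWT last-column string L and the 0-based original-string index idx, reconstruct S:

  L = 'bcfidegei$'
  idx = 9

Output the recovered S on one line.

Answer: iideegfcb$

Derivation:
LF mapping: 1 2 6 8 3 4 7 5 9 0
Walk LF starting at row 9, prepending L[row]:
  step 1: row=9, L[9]='$', prepend. Next row=LF[9]=0
  step 2: row=0, L[0]='b', prepend. Next row=LF[0]=1
  step 3: row=1, L[1]='c', prepend. Next row=LF[1]=2
  step 4: row=2, L[2]='f', prepend. Next row=LF[2]=6
  step 5: row=6, L[6]='g', prepend. Next row=LF[6]=7
  step 6: row=7, L[7]='e', prepend. Next row=LF[7]=5
  step 7: row=5, L[5]='e', prepend. Next row=LF[5]=4
  step 8: row=4, L[4]='d', prepend. Next row=LF[4]=3
  step 9: row=3, L[3]='i', prepend. Next row=LF[3]=8
  step 10: row=8, L[8]='i', prepend. Next row=LF[8]=9
Reversed output: iideegfcb$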